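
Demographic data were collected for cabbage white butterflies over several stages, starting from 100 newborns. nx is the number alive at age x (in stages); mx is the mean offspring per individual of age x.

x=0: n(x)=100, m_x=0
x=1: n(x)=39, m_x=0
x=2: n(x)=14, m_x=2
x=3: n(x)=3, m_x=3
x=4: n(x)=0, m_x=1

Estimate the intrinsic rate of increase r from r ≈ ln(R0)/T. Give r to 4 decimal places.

-0.4432

lx = nx/n0 = nx/100: 1, 0.39, 0.14, 0.03, 0
R0 = Σ lx·mx = 0 + 0 + 0.28 + 0.09 + 0 = 0.37
Σ x·lx·mx = 0.83; T = 0.83/0.37 = 2.24324…
r ≈ ln(R0)/T = ln(0.37)/2.24324… = -0.443221… → -0.4432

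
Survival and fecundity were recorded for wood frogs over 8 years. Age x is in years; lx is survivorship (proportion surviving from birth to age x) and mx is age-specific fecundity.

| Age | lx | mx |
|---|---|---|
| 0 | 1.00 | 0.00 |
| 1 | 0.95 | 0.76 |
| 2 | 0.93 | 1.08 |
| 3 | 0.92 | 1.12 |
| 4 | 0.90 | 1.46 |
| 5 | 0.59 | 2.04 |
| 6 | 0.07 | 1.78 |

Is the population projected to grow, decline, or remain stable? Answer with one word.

R0 = Σ lx·mx = 0 + 0.722 + 1.0044 + 1.0304 + 1.314 + 1.2036 + 0.1246 = 5.399
R0 > 1, so the population is growing.

growing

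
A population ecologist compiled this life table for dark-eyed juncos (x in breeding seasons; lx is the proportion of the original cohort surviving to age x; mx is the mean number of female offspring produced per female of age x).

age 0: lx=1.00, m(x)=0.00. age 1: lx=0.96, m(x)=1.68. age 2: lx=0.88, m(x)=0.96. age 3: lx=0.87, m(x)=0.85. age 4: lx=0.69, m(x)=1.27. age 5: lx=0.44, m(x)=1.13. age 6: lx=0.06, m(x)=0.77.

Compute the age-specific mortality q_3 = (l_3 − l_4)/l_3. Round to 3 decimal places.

0.207

q_3 = (l_3 − l_4) / l_3 = (0.87 − 0.69) / 0.87
     = 0.18 / 0.87 = 0.206897… → 0.207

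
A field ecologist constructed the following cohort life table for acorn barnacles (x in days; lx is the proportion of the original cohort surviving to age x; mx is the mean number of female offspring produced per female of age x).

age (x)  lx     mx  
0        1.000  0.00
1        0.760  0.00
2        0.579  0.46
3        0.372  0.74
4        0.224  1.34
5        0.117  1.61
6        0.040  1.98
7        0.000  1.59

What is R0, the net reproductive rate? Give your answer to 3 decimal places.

1.109

lx·mx by age: 0, 0, 0.26634, 0.27528, 0.30016, 0.18837, 0.0792, 0
R0 = Σ lx·mx = 1.10935 → 1.109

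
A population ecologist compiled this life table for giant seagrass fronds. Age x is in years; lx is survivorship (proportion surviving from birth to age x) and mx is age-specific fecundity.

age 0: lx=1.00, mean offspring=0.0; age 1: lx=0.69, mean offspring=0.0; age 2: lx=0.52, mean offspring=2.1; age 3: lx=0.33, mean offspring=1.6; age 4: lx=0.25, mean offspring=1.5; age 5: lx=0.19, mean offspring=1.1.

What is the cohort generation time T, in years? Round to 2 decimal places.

lx·mx: 0, 0, 1.092, 0.528, 0.375, 0.209 → R0 = 2.204
x·lx·mx: 0, 0, 2.184, 1.584, 1.5, 1.045 → Σ = 6.313
T = 6.313 / 2.204 = 2.864338… → 2.86

2.86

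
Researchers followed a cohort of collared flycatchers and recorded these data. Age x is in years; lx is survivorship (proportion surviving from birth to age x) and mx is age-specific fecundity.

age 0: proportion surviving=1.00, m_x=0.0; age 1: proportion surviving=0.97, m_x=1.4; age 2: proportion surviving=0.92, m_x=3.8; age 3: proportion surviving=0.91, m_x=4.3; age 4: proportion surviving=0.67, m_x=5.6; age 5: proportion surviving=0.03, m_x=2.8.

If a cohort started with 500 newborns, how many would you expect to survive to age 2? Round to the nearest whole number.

Expected survivors = N0 · l_2 = 500 × 0.92 = 460 → 460

460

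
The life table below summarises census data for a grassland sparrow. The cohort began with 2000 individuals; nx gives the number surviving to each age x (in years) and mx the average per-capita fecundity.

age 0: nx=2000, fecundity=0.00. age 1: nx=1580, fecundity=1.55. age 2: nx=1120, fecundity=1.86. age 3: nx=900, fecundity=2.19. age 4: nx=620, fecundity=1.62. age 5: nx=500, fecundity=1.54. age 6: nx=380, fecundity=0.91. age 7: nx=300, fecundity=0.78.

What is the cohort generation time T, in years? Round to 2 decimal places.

lx = nx/n0 = nx/2000: 1, 0.79, 0.56, 0.45, 0.31, 0.25, 0.19, 0.15
lx·mx: 0, 1.2245, 1.0416, 0.9855, 0.5022, 0.385, 0.1729, 0.117 → R0 = 4.4287
x·lx·mx: 0, 1.2245, 2.0832, 2.9565, 2.0088, 1.925, 1.0374, 0.819 → Σ = 12.0544
T = 12.0544 / 4.4287 = 2.721882… → 2.72

2.72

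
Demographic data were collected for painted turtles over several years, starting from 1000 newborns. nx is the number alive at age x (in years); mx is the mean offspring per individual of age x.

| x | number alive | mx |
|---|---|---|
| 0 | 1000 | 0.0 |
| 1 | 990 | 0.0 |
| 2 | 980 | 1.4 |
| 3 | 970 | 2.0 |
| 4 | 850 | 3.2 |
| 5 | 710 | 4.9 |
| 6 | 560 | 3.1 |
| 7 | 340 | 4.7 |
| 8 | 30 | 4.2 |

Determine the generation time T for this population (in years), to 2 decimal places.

4.58

lx = nx/n0 = nx/1000: 1, 0.99, 0.98, 0.97, 0.85, 0.71, 0.56, 0.34, 0.03
lx·mx: 0, 0, 1.372, 1.94, 2.72, 3.479, 1.736, 1.598, 0.126 → R0 = 12.971
x·lx·mx: 0, 0, 2.744, 5.82, 10.88, 17.395, 10.416, 11.186, 1.008 → Σ = 59.449
T = 59.449 / 12.971 = 4.583224… → 4.58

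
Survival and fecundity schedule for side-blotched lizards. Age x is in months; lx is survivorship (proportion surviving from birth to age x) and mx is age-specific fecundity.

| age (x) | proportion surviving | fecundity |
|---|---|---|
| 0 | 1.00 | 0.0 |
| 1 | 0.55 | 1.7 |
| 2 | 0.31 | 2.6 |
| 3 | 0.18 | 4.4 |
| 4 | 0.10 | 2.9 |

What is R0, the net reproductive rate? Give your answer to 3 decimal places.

lx·mx by age: 0, 0.935, 0.806, 0.792, 0.29
R0 = Σ lx·mx = 2.823 → 2.823

2.823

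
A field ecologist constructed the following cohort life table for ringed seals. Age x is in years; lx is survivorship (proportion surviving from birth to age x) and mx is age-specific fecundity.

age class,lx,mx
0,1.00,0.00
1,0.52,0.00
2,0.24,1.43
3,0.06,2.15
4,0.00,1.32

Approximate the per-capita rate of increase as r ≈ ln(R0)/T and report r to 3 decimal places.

-0.330

R0 = Σ lx·mx = 0 + 0 + 0.3432 + 0.129 + 0 = 0.4722
Σ x·lx·mx = 1.0734; T = 1.0734/0.4722 = 2.27319…
r ≈ ln(R0)/T = ln(0.4722)/2.27319… = -0.33009… → -0.330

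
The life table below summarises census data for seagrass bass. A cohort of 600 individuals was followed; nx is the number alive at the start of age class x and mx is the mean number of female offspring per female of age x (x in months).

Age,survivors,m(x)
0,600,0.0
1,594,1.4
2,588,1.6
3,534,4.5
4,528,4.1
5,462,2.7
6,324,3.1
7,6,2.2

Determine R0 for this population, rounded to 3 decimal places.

lx = nx/n0 = nx/600: 1, 0.99, 0.98, 0.89, 0.88, 0.77, 0.54, 0.01
lx·mx by age: 0, 1.386, 1.568, 4.005, 3.608, 2.079, 1.674, 0.022
R0 = Σ lx·mx = 14.342 → 14.342

14.342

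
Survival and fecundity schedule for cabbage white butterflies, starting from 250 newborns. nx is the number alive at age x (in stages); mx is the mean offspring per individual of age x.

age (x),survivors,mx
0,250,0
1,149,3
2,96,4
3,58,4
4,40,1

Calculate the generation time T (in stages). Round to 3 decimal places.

1.878

lx = nx/n0 = nx/250: 1, 0.596, 0.384, 0.232, 0.16
lx·mx: 0, 1.788, 1.536, 0.928, 0.16 → R0 = 4.412
x·lx·mx: 0, 1.788, 3.072, 2.784, 0.64 → Σ = 8.284
T = 8.284 / 4.412 = 1.877607… → 1.878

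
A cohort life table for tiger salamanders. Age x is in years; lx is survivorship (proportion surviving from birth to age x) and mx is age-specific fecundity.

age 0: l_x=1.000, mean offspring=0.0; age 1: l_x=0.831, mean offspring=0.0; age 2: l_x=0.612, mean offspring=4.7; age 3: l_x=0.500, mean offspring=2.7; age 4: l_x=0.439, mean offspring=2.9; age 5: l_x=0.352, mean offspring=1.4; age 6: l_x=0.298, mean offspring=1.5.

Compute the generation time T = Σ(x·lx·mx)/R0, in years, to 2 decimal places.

lx·mx: 0, 0, 2.8764, 1.35, 1.2731, 0.4928, 0.447 → R0 = 6.4393
x·lx·mx: 0, 0, 5.7528, 4.05, 5.0924, 2.464, 2.682 → Σ = 20.0412
T = 20.0412 / 6.4393 = 3.112326… → 3.11

3.11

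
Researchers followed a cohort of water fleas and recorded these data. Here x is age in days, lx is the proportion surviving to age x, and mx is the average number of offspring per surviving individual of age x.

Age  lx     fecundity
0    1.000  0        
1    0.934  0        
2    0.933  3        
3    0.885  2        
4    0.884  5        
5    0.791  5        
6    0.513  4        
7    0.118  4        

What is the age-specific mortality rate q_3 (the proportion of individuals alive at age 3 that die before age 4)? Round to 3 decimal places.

q_3 = (l_3 − l_4) / l_3 = (0.885 − 0.884) / 0.885
     = 0.001 / 0.885 = 0.00113… → 0.001

0.001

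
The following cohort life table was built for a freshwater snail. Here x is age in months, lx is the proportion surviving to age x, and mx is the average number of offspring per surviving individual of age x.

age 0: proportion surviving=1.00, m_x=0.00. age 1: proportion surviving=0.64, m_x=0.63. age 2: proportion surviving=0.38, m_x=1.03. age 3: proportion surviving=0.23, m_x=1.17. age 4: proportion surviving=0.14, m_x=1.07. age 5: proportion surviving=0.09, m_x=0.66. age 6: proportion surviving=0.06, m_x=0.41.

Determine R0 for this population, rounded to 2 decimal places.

lx·mx by age: 0, 0.4032, 0.3914, 0.2691, 0.1498, 0.0594, 0.0246
R0 = Σ lx·mx = 1.2975 → 1.30

1.30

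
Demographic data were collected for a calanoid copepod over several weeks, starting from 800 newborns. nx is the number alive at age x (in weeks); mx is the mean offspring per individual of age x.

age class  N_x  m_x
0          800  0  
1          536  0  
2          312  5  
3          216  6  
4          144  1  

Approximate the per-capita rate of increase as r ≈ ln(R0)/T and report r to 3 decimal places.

0.523

lx = nx/n0 = nx/800: 1, 0.67, 0.39, 0.27, 0.18
R0 = Σ lx·mx = 0 + 0 + 1.95 + 1.62 + 0.18 = 3.75
Σ x·lx·mx = 9.48; T = 9.48/3.75 = 2.528
r ≈ ln(R0)/T = ln(3.75)/2.528 = 0.52285… → 0.523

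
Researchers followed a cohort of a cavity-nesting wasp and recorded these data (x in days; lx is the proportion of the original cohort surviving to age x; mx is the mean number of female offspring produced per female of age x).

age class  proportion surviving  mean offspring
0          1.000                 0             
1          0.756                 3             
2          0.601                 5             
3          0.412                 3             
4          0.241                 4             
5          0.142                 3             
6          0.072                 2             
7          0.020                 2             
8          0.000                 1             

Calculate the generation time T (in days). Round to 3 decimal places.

2.365

lx·mx: 0, 2.268, 3.005, 1.236, 0.964, 0.426, 0.144, 0.04, 0 → R0 = 8.083
x·lx·mx: 0, 2.268, 6.01, 3.708, 3.856, 2.13, 0.864, 0.28, 0 → Σ = 19.116
T = 19.116 / 8.083 = 2.364964… → 2.365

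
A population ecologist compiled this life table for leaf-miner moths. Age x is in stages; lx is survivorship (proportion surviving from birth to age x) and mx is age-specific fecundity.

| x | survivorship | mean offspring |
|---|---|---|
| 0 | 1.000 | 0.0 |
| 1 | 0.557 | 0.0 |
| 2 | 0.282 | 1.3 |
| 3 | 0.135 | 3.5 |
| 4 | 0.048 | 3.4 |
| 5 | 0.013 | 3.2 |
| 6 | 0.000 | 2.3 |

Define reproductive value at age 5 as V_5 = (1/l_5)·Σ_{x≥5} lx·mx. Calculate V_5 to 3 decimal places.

3.200

lx·mx for x ≥ 5: 0.0416, 0 → sum = 0.0416
V_5 = 0.0416 / l_5 = 0.0416 / 0.013 = 3.2 → 3.200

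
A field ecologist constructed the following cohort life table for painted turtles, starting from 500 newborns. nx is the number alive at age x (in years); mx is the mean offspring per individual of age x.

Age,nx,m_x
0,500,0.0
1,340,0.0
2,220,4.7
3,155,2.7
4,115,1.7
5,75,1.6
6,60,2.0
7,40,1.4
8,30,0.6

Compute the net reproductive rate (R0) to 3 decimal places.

lx = nx/n0 = nx/500: 1, 0.68, 0.44, 0.31, 0.23, 0.15, 0.12, 0.08, 0.06
lx·mx by age: 0, 0, 2.068, 0.837, 0.391, 0.24, 0.24, 0.112, 0.036
R0 = Σ lx·mx = 3.924 → 3.924

3.924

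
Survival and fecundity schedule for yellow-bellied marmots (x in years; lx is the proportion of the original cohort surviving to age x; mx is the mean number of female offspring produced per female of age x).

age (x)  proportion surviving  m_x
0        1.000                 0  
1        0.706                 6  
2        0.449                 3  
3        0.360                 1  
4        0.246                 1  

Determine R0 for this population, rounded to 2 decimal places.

6.19

lx·mx by age: 0, 4.236, 1.347, 0.36, 0.246
R0 = Σ lx·mx = 6.189 → 6.19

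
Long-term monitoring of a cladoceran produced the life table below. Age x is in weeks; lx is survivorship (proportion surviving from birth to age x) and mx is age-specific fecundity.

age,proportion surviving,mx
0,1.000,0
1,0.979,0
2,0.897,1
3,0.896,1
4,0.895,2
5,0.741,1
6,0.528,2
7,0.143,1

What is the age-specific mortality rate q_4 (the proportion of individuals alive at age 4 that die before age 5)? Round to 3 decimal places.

0.172

q_4 = (l_4 − l_5) / l_4 = (0.895 − 0.741) / 0.895
     = 0.154 / 0.895 = 0.172067… → 0.172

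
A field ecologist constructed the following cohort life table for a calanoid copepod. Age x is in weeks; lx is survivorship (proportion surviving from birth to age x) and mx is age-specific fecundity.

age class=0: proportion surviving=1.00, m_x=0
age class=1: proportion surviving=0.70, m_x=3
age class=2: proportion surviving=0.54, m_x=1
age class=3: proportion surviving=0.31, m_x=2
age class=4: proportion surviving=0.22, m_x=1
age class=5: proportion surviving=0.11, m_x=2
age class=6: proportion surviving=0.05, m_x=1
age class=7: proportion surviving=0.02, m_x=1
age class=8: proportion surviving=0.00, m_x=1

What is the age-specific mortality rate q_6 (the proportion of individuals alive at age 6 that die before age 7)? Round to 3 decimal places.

0.600

q_6 = (l_6 − l_7) / l_6 = (0.05 − 0.02) / 0.05
     = 0.03 / 0.05 = 0.6 → 0.600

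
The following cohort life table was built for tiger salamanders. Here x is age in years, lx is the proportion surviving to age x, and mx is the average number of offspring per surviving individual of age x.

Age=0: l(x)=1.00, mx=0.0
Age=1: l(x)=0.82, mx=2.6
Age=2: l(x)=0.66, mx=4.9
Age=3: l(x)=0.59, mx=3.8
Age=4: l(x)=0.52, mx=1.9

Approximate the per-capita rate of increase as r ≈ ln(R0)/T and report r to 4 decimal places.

0.9593

R0 = Σ lx·mx = 0 + 2.132 + 3.234 + 2.242 + 0.988 = 8.596
Σ x·lx·mx = 19.278; T = 19.278/8.596 = 2.24267…
r ≈ ln(R0)/T = ln(8.596)/2.24267… = 0.959257… → 0.9593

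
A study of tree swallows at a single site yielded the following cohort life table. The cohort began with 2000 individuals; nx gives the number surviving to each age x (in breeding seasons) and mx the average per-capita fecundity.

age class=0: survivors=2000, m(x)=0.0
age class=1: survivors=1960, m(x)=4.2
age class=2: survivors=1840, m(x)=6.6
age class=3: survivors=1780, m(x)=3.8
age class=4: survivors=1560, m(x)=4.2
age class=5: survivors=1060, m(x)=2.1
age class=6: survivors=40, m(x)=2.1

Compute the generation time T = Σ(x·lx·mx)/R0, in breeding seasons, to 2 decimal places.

lx = nx/n0 = nx/2000: 1, 0.98, 0.92, 0.89, 0.78, 0.53, 0.02
lx·mx: 0, 4.116, 6.072, 3.382, 3.276, 1.113, 0.042 → R0 = 18.001
x·lx·mx: 0, 4.116, 12.144, 10.146, 13.104, 5.565, 0.252 → Σ = 45.327
T = 45.327 / 18.001 = 2.518027… → 2.52

2.52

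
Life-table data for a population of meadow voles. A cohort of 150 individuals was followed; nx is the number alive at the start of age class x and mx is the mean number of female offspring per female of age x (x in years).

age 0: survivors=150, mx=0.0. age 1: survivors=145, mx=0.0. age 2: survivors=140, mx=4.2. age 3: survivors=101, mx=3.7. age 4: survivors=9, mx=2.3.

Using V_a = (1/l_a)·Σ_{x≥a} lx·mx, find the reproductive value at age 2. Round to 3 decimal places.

lx = nx/n0 = nx/150: 1, 0.96667…, 0.93333…, 0.67333…, 0.06
lx·mx for x ≥ 2: 3.92…, 2.491333…, 0.138 → sum = 6.549333…
V_2 = 6.549333… / l_2 = 6.549333… / 0.933333… = 7.017143… → 7.017

7.017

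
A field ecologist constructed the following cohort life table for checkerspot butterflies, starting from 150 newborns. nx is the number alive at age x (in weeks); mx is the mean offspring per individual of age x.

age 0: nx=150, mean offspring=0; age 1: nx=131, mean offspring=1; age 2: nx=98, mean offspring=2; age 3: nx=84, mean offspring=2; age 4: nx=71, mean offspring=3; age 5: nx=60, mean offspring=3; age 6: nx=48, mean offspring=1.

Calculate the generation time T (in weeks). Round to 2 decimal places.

3.28

lx = nx/n0 = nx/150: 1, 0.87333…, 0.65333…, 0.56, 0.47333…, 0.4, 0.32
lx·mx: 0, 0.873333…, 1.306667…, 1.12, 1.42…, 1.2, 0.32 → R0 = 6.24…
x·lx·mx: 0, 0.873333…, 2.613333…, 3.36, 5.68…, 6, 1.92 → Σ = 20.446667…
T = 20.446667… / 6.24… = 3.276709… → 3.28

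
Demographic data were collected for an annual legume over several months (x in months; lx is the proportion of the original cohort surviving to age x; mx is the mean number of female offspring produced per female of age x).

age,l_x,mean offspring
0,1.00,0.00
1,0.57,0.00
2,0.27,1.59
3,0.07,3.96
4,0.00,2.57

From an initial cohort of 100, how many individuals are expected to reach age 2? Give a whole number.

Expected survivors = N0 · l_2 = 100 × 0.27 = 27 → 27

27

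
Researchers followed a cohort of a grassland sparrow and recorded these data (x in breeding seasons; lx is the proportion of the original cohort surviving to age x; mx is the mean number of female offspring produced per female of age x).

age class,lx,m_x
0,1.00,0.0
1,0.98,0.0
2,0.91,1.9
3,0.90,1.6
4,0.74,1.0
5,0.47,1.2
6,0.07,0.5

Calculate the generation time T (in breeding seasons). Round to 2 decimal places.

3.05

lx·mx: 0, 0, 1.729, 1.44, 0.74, 0.564, 0.035 → R0 = 4.508
x·lx·mx: 0, 0, 3.458, 4.32, 2.96, 2.82, 0.21 → Σ = 13.768
T = 13.768 / 4.508 = 3.054126… → 3.05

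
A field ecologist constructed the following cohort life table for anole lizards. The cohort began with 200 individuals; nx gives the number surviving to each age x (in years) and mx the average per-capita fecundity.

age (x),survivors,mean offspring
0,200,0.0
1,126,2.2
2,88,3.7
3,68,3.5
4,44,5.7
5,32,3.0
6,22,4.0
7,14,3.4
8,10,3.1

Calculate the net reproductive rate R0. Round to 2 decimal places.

lx = nx/n0 = nx/200: 1, 0.63, 0.44, 0.34, 0.22, 0.16, 0.11, 0.07, 0.05
lx·mx by age: 0, 1.386, 1.628, 1.19, 1.254, 0.48, 0.44, 0.238, 0.155
R0 = Σ lx·mx = 6.771 → 6.77

6.77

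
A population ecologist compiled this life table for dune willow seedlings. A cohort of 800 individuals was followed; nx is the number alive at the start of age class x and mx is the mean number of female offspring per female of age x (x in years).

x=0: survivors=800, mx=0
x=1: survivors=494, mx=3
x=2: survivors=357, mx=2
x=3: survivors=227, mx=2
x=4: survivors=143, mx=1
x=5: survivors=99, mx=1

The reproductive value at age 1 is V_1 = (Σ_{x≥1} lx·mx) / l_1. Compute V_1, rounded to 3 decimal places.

lx = nx/n0 = nx/800: 1, 0.6175, 0.44625, 0.28375, 0.17875, 0.12375
lx·mx for x ≥ 1: 1.8525, 0.8925, 0.5675, 0.17875, 0.12375 → sum = 3.615
V_1 = 3.615 / l_1 = 3.615 / 0.6175 = 5.854251… → 5.854

5.854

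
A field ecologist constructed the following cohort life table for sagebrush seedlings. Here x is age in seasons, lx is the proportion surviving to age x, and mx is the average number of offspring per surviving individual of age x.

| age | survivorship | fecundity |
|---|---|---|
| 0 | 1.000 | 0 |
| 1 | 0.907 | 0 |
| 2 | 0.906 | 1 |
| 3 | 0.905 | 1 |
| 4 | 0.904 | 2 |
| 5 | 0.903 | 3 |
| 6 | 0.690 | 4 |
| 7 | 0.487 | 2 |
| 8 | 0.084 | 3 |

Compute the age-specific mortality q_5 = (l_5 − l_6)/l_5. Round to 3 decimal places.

0.236

q_5 = (l_5 − l_6) / l_5 = (0.903 − 0.69) / 0.903
     = 0.213 / 0.903 = 0.23588… → 0.236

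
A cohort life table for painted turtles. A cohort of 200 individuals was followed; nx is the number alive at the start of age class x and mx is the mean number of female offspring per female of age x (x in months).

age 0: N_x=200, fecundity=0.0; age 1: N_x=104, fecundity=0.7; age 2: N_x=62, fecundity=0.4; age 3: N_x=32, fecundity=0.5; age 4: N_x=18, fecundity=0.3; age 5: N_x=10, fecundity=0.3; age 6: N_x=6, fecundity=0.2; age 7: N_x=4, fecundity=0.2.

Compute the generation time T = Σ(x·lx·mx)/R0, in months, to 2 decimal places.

1.77

lx = nx/n0 = nx/200: 1, 0.52, 0.31, 0.16, 0.09, 0.05, 0.03, 0.02
lx·mx: 0, 0.364, 0.124, 0.08, 0.027, 0.015, 0.006, 0.004 → R0 = 0.62
x·lx·mx: 0, 0.364, 0.248, 0.24, 0.108, 0.075, 0.036, 0.028 → Σ = 1.099
T = 1.099 / 0.62 = 1.772581… → 1.77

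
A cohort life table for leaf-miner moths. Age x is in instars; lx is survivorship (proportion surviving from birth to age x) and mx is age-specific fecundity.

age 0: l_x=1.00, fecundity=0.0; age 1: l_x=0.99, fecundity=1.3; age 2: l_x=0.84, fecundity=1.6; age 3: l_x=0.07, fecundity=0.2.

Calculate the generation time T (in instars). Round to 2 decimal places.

1.52

lx·mx: 0, 1.287, 1.344, 0.014 → R0 = 2.645
x·lx·mx: 0, 1.287, 2.688, 0.042 → Σ = 4.017
T = 4.017 / 2.645 = 1.518715… → 1.52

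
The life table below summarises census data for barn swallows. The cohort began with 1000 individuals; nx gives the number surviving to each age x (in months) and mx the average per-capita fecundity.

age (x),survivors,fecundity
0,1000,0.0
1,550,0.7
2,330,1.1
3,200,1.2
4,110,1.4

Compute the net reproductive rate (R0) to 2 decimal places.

lx = nx/n0 = nx/1000: 1, 0.55, 0.33, 0.2, 0.11
lx·mx by age: 0, 0.385, 0.363, 0.24, 0.154
R0 = Σ lx·mx = 1.142 → 1.14

1.14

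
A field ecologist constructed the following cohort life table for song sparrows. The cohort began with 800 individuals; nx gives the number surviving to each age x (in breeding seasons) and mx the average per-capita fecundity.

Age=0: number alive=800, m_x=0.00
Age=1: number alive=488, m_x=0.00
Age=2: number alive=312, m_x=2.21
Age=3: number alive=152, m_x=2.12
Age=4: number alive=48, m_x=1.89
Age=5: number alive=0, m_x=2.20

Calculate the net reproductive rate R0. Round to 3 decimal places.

1.378

lx = nx/n0 = nx/800: 1, 0.61, 0.39, 0.19, 0.06, 0
lx·mx by age: 0, 0, 0.8619, 0.4028, 0.1134, 0
R0 = Σ lx·mx = 1.3781 → 1.378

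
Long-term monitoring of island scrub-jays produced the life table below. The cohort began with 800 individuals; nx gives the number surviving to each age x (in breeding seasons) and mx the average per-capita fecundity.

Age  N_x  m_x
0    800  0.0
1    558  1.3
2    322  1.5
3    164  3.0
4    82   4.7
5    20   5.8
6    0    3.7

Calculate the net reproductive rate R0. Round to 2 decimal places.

lx = nx/n0 = nx/800: 1, 0.6975, 0.4025, 0.205, 0.1025, 0.025, 0
lx·mx by age: 0, 0.90675, 0.60375, 0.615, 0.48175, 0.145, 0
R0 = Σ lx·mx = 2.75225 → 2.75

2.75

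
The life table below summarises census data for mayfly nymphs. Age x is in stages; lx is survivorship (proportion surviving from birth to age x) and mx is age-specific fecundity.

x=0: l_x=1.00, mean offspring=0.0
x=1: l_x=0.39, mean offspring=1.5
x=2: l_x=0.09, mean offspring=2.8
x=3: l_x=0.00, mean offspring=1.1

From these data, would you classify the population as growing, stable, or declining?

R0 = Σ lx·mx = 0 + 0.585 + 0.252 + 0 = 0.837
R0 < 1, so the population is declining.

declining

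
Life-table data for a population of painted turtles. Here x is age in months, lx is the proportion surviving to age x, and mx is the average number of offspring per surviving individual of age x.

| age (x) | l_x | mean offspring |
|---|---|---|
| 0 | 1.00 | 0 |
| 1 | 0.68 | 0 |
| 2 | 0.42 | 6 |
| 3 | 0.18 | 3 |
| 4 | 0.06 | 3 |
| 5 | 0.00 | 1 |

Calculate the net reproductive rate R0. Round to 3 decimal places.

3.240

lx·mx by age: 0, 0, 2.52, 0.54, 0.18, 0
R0 = Σ lx·mx = 3.24 → 3.240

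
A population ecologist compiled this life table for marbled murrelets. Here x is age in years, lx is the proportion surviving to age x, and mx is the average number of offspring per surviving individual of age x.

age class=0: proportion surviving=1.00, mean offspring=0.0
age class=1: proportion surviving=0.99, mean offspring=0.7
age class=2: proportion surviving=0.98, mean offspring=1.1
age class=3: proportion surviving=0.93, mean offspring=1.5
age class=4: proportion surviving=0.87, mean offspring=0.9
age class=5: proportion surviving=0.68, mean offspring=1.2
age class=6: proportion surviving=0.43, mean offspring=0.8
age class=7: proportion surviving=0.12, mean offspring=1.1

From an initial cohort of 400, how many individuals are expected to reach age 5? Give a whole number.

272

Expected survivors = N0 · l_5 = 400 × 0.68 = 272 → 272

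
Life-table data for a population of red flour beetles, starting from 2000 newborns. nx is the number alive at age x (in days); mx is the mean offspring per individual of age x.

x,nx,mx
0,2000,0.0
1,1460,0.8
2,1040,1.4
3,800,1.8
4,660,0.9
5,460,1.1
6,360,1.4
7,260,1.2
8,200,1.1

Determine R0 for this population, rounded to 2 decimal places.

lx = nx/n0 = nx/2000: 1, 0.73, 0.52, 0.4, 0.33, 0.23, 0.18, 0.13, 0.1
lx·mx by age: 0, 0.584, 0.728, 0.72, 0.297, 0.253, 0.252, 0.156, 0.11
R0 = Σ lx·mx = 3.1 → 3.10

3.10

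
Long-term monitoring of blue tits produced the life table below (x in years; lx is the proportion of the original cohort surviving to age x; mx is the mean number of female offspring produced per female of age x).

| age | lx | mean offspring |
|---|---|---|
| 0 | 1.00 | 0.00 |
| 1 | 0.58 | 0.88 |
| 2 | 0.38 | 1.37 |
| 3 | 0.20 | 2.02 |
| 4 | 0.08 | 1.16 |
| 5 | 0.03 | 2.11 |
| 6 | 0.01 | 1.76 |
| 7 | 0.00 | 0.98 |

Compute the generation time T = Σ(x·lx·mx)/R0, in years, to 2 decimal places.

2.21

lx·mx: 0, 0.5104, 0.5206, 0.404, 0.0928, 0.0633, 0.0176, 0 → R0 = 1.6087
x·lx·mx: 0, 0.5104, 1.0412, 1.212, 0.3712, 0.3165, 0.1056, 0 → Σ = 3.5569
T = 3.5569 / 1.6087 = 2.21104… → 2.21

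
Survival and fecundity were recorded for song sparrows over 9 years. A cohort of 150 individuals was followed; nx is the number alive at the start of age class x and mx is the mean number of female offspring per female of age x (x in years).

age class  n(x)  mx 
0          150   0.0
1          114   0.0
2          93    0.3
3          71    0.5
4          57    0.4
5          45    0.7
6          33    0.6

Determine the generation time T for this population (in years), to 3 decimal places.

3.853

lx = nx/n0 = nx/150: 1, 0.76, 0.62, 0.47333…, 0.38, 0.3, 0.22
lx·mx: 0, 0, 0.186, 0.236667…, 0.152, 0.21, 0.132 → R0 = 0.916667…
x·lx·mx: 0, 0, 0.372, 0.71…, 0.608, 1.05, 0.792 → Σ = 3.532…
T = 3.532… / 0.916667… = 3.853091… → 3.853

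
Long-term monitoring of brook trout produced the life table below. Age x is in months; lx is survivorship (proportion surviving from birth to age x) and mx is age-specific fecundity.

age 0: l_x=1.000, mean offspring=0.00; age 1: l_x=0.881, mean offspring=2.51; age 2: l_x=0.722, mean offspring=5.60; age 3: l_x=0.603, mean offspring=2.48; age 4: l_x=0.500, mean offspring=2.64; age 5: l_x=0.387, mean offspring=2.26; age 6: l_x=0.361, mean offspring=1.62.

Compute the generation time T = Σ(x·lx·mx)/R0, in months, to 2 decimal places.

2.65

lx·mx: 0, 2.21131, 4.0432, 1.49544, 1.32, 0.87462, 0.58482 → R0 = 10.52939
x·lx·mx: 0, 2.21131, 8.0864, 4.48632, 5.28, 4.3731, 3.50892 → Σ = 27.94605
T = 27.94605 / 10.52939 = 2.6541… → 2.65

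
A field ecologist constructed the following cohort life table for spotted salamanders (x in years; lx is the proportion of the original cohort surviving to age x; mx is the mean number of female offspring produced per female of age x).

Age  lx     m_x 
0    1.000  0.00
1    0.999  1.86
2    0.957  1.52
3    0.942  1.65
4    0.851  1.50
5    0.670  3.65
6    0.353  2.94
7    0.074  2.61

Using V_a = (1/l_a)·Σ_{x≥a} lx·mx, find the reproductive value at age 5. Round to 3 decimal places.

5.487

lx·mx for x ≥ 5: 2.4455, 1.03782, 0.19314 → sum = 3.67646
V_5 = 3.67646 / l_5 = 3.67646 / 0.67 = 5.487254… → 5.487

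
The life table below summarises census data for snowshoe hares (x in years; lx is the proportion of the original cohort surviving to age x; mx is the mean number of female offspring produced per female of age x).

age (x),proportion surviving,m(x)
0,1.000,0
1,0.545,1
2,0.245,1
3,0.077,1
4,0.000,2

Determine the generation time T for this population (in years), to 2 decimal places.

1.46

lx·mx: 0, 0.545, 0.245, 0.077, 0 → R0 = 0.867
x·lx·mx: 0, 0.545, 0.49, 0.231, 0 → Σ = 1.266
T = 1.266 / 0.867 = 1.460208… → 1.46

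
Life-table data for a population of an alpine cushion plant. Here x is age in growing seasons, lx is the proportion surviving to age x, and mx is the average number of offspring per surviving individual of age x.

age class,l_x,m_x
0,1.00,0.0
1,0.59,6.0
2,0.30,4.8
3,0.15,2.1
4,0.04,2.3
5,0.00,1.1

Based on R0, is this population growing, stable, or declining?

growing

R0 = Σ lx·mx = 0 + 3.54 + 1.44 + 0.315 + 0.092 + 0 = 5.387
R0 > 1, so the population is growing.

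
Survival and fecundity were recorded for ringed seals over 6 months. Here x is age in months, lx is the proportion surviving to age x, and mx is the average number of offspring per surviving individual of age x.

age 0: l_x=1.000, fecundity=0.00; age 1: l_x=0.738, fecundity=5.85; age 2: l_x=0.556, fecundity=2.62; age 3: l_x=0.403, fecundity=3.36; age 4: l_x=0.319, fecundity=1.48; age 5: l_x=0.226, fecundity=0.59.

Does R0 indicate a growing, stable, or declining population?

R0 = Σ lx·mx = 0 + 4.3173 + 1.45672 + 1.35408 + 0.47212 + 0.13334 = 7.73356
R0 > 1, so the population is growing.

growing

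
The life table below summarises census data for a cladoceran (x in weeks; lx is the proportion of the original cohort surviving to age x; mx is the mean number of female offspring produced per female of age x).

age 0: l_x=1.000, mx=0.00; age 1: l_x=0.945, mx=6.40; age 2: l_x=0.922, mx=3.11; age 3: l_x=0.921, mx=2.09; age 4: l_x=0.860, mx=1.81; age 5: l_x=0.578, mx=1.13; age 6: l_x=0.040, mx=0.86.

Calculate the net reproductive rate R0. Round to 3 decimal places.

lx·mx by age: 0, 6.048, 2.86742, 1.92489, 1.5566, 0.65314, 0.0344
R0 = Σ lx·mx = 13.08445 → 13.084

13.084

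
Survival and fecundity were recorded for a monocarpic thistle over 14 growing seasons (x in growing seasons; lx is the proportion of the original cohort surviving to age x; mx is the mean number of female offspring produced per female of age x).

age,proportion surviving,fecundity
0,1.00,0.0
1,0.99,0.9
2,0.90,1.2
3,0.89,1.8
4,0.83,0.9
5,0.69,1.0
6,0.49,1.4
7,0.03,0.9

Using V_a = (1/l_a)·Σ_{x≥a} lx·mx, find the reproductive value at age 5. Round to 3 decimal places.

lx·mx for x ≥ 5: 0.69, 0.686, 0.027 → sum = 1.403
V_5 = 1.403 / l_5 = 1.403 / 0.69 = 2.033333… → 2.033

2.033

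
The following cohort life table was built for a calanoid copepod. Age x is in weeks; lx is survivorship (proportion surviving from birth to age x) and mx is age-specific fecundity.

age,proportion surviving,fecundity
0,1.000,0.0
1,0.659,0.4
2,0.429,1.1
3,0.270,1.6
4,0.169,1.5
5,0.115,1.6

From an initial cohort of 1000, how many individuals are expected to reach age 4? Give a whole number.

169

Expected survivors = N0 · l_4 = 1000 × 0.169 = 169 → 169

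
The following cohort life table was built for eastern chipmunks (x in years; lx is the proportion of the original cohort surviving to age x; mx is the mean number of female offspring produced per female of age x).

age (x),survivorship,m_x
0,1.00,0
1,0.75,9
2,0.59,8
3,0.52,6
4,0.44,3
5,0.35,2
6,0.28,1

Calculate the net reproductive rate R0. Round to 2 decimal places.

16.89

lx·mx by age: 0, 6.75, 4.72, 3.12, 1.32, 0.7, 0.28
R0 = Σ lx·mx = 16.89 → 16.89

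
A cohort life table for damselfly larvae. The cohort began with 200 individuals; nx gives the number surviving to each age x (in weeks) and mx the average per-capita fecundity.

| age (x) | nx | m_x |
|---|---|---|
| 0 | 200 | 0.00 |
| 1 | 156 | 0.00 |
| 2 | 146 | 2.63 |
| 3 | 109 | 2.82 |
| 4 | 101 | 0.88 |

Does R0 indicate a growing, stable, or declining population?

growing

lx = nx/n0 = nx/200: 1, 0.78, 0.73, 0.545, 0.505
R0 = Σ lx·mx = 0 + 0 + 1.9199 + 1.5369 + 0.4444 = 3.9012
R0 > 1, so the population is growing.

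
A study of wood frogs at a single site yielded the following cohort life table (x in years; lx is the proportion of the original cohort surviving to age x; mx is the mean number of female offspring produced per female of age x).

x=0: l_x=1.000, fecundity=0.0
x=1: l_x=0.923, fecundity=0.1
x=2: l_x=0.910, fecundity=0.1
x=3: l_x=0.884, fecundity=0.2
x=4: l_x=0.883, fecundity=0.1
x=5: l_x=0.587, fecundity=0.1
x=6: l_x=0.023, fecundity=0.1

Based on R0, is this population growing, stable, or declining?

R0 = Σ lx·mx = 0 + 0.0923 + 0.091 + 0.1768 + 0.0883 + 0.0587 + 0.0023 = 0.5094
R0 < 1, so the population is declining.

declining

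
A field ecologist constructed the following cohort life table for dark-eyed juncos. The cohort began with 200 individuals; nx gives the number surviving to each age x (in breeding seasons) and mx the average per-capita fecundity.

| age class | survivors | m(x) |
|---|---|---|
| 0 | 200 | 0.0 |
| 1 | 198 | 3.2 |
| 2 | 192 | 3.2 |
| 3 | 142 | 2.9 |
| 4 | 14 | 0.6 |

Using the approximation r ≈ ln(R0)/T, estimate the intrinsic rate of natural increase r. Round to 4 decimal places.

lx = nx/n0 = nx/200: 1, 0.99, 0.96, 0.71, 0.07
R0 = Σ lx·mx = 0 + 3.168 + 3.072 + 2.059 + 0.042 = 8.341
Σ x·lx·mx = 15.657; T = 15.657/8.341 = 1.87711…
r ≈ ln(R0)/T = ln(8.341)/1.87711… = 1.130024… → 1.1300

1.1300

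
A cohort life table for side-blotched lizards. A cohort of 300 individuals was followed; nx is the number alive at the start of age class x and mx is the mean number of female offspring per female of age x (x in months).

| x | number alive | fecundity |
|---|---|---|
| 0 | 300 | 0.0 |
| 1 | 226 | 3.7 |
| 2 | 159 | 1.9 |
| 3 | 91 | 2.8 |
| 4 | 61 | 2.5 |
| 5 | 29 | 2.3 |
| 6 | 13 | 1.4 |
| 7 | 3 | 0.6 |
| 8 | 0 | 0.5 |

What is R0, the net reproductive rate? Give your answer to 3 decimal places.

lx = nx/n0 = nx/300: 1, 0.75333…, 0.53, 0.30333…, 0.20333…, 0.09667…, 0.04333…, 0.01, 0
lx·mx by age: 0, 2.787333…, 1.007, 0.849333…, 0.508333…, 0.222333…, 0.060667…, 0.006, 0
R0 = Σ lx·mx = 5.441… → 5.441

5.441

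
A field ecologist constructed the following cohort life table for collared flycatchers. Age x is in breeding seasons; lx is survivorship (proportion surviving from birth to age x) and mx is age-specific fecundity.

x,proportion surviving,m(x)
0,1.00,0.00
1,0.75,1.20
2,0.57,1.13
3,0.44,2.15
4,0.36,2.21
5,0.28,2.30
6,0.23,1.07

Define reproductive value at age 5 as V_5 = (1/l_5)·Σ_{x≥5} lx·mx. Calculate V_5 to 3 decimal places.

3.179

lx·mx for x ≥ 5: 0.644, 0.2461 → sum = 0.8901
V_5 = 0.8901 / l_5 = 0.8901 / 0.28 = 3.178929… → 3.179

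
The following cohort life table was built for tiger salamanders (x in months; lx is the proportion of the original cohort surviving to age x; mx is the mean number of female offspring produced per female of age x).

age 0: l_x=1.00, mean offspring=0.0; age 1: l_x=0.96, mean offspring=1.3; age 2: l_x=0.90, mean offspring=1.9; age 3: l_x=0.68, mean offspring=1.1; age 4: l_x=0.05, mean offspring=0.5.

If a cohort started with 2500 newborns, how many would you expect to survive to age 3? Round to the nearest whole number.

1700

Expected survivors = N0 · l_3 = 2500 × 0.68 = 1700 → 1700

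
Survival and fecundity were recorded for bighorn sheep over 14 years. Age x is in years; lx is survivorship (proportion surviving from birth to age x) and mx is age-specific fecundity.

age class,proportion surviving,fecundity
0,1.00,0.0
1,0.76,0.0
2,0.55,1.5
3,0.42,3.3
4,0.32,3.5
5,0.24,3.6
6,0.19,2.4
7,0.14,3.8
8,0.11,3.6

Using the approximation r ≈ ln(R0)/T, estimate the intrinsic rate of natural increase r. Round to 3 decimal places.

0.396

R0 = Σ lx·mx = 0 + 0 + 0.825 + 1.386 + 1.12 + 0.864 + 0.456 + 0.532 + 0.396 = 5.579
Σ x·lx·mx = 24.236; T = 24.236/5.579 = 4.34415…
r ≈ ln(R0)/T = ln(5.579)/4.34415… = 0.39571… → 0.396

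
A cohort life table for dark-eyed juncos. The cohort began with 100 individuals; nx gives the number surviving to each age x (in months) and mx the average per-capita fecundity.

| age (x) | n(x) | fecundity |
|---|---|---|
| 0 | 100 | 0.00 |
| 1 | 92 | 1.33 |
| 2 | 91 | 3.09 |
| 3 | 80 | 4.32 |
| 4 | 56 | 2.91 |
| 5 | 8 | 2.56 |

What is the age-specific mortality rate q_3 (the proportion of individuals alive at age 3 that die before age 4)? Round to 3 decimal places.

0.300

lx = nx/n0 = nx/100: 1, 0.92, 0.91, 0.8, 0.56, 0.08
q_3 = (l_3 − l_4) / l_3 = (0.8 − 0.56) / 0.8
     = 0.24 / 0.8 = 0.3 → 0.300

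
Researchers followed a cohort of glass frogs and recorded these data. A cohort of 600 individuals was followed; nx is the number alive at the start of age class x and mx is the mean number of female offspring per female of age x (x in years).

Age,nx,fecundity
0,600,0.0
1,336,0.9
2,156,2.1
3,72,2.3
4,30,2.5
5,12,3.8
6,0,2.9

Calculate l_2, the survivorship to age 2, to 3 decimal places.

l_2 = n_2/n_0 = 156/600 = 0.26 → 0.260

0.260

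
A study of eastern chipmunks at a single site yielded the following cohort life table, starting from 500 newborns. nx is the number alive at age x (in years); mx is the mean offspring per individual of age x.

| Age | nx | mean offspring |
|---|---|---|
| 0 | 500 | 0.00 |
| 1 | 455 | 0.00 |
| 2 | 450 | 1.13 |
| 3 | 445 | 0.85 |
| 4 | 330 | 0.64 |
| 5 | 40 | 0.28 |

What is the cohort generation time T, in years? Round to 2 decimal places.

2.75

lx = nx/n0 = nx/500: 1, 0.91, 0.9, 0.89, 0.66, 0.08
lx·mx: 0, 0, 1.017, 0.7565, 0.4224, 0.0224 → R0 = 2.2183
x·lx·mx: 0, 0, 2.034, 2.2695, 1.6896, 0.112 → Σ = 6.1051
T = 6.1051 / 2.2183 = 2.752153… → 2.75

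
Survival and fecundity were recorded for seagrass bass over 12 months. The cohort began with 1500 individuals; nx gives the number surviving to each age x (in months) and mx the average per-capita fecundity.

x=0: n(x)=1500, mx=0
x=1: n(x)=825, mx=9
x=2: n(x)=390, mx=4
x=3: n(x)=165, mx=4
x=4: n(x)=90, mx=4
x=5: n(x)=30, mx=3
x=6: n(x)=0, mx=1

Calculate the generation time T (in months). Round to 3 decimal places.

lx = nx/n0 = nx/1500: 1, 0.55, 0.26, 0.11, 0.06, 0.02, 0
lx·mx: 0, 4.95, 1.04, 0.44, 0.24, 0.06, 0 → R0 = 6.73
x·lx·mx: 0, 4.95, 2.08, 1.32, 0.96, 0.3, 0 → Σ = 9.61
T = 9.61 / 6.73 = 1.427935… → 1.428

1.428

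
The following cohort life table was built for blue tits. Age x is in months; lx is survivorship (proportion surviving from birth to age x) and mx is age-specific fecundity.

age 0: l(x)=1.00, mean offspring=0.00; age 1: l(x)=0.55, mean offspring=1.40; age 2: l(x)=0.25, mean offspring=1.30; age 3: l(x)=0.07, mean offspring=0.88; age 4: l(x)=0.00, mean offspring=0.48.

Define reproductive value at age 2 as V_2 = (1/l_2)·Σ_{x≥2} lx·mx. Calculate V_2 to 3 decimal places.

lx·mx for x ≥ 2: 0.325, 0.0616, 0 → sum = 0.3866
V_2 = 0.3866 / l_2 = 0.3866 / 0.25 = 1.5464 → 1.546

1.546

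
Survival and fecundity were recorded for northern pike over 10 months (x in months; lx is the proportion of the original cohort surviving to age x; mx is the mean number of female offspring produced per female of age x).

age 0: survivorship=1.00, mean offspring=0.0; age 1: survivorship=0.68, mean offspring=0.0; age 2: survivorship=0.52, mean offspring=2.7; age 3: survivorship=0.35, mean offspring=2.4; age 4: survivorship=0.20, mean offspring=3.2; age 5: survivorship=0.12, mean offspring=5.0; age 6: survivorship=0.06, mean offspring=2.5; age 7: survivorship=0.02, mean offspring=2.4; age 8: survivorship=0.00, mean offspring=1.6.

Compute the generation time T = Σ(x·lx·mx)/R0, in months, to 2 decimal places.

lx·mx: 0, 0, 1.404, 0.84, 0.64, 0.6, 0.15, 0.048, 0 → R0 = 3.682
x·lx·mx: 0, 0, 2.808, 2.52, 2.56, 3, 0.9, 0.336, 0 → Σ = 12.124
T = 12.124 / 3.682 = 3.292776… → 3.29

3.29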